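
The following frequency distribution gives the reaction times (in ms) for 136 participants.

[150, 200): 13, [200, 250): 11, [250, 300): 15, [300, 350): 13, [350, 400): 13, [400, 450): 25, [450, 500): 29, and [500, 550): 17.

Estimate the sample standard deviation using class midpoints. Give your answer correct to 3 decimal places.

111.699

Midpoints: 175, 225, 275, 325, 375, 425, 475, 525
n = 136, Σfm = 51300, mean = 377.2059
Σfm² = 21035000
Σf(m − x̄)² = Σfm² − (Σfm)²/n = 21035000 − 51300²/136 = 1684338.2353
Sample variance = 1684338.2353 / 135 = 12476.5795
Standard deviation = √12476.5795 = 111.6986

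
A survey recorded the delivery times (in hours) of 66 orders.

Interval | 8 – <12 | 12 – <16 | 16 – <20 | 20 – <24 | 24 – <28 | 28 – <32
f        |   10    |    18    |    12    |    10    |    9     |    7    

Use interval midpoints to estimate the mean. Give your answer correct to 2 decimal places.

18.67

Midpoints: 10, 14, 18, 22, 26, 30
Σfm = 10×10 + 18×14 + 12×18 + 10×22 + 9×26 + 7×30 = 1232
n = Σf = 66
Mean = 1232 / 66 = 18.6667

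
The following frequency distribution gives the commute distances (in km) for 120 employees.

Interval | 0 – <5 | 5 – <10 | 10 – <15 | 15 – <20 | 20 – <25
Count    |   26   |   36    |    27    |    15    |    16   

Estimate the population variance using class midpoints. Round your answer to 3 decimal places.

Midpoints: 2.5, 7.5, 12.5, 17.5, 22.5
n = 120, Σfm = 1295, mean = 10.7917
Σfm² = 19100
Σf(m − x̄)² = Σfm² − (Σfm)²/n = 19100 − 1295²/120 = 5124.7917
Population variance = 5124.7917 / 120 = 42.7066

42.707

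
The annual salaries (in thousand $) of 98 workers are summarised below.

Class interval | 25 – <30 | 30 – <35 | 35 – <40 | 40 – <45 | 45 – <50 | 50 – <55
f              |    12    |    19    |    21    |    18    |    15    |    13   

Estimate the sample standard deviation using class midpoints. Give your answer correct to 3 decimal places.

7.902

Midpoints: 27.5, 32.5, 37.5, 42.5, 47.5, 52.5
n = 98, Σfm = 3895, mean = 39.7449
Σfm² = 160862.5
Σf(m − x̄)² = Σfm² − (Σfm)²/n = 160862.5 − 3895²/98 = 6056.1224
Sample variance = 6056.1224 / 97 = 62.4343
Standard deviation = √62.4343 = 7.9015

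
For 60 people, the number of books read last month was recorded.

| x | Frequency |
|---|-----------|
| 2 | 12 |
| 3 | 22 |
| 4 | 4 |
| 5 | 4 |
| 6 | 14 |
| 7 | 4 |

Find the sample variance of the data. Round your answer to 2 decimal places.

2.81

Values: 2, 3, 4, 5, 6, 7
n = 60, Σfx = 238, mean = 3.9667
Σfx² = 1110
Σf(x − x̄)² = Σfx² − (Σfx)²/n = 1110 − 238²/60 = 165.9333
Sample variance = 165.9333 / 59 = 2.8124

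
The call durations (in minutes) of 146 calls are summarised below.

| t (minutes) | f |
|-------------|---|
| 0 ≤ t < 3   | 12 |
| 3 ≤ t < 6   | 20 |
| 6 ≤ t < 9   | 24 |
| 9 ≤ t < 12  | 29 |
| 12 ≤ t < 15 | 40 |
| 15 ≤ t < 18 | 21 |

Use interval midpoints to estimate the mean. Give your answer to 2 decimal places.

10.13

Midpoints: 1.5, 4.5, 7.5, 10.5, 13.5, 16.5
Σfm = 12×1.5 + 20×4.5 + 24×7.5 + 29×10.5 + 40×13.5 + 21×16.5 = 1479
n = Σf = 146
Mean = 1479 / 146 = 10.1301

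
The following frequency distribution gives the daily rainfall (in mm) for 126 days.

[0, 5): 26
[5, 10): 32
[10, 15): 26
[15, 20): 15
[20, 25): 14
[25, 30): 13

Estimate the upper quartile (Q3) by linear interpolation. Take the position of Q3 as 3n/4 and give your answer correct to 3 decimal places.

18.500

Cumulative frequencies: 26, 58, 84, 99, 113, 126
n = 126; position = 3n/4 = 94.5.
This falls in the class [15, 20): L = 15, F = 84, f = 15, h = 5.
Upper quartile ≈ 15 + ((94.5 − 84) / 15) × 5 = 18.5000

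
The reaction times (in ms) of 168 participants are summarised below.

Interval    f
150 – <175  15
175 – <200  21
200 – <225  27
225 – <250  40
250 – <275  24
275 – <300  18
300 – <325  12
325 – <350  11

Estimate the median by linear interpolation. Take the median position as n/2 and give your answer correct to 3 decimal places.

238.125

Cumulative frequencies: 15, 36, 63, 103, 127, 145, 157, 168
n = 168; position = n/2 = 84.
This falls in the class 225 – <250: L = 225, F = 63, f = 40, h = 25.
Median ≈ 225 + ((84 − 63) / 40) × 25 = 238.1250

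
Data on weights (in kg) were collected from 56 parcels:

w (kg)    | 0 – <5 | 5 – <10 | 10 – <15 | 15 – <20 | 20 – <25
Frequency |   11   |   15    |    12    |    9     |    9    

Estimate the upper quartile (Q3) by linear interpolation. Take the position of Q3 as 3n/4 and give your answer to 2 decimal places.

Cumulative frequencies: 11, 26, 38, 47, 56
n = 56; position = 3n/4 = 42.
This falls in the class 15 – <20: L = 15, F = 38, f = 9, h = 5.
Upper quartile ≈ 15 + ((42 − 38) / 9) × 5 = 17.2222

17.22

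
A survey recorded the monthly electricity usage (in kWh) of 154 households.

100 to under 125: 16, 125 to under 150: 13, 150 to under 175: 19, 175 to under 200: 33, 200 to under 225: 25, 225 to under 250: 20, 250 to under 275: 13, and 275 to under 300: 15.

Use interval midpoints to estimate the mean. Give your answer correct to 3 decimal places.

Midpoints: 112.5, 137.5, 162.5, 187.5, 212.5, 237.5, 262.5, 287.5
Σfm = 16×112.5 + 13×137.5 + 19×162.5 + 33×187.5 + 25×212.5 + 20×237.5 + 13×262.5 + 15×287.5 = 30650
n = Σf = 154
Mean = 30650 / 154 = 199.0260

199.026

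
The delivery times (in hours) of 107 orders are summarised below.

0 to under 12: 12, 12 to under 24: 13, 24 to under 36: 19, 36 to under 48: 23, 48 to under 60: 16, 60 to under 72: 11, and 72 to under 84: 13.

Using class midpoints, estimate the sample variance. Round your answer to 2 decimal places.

Midpoints: 6, 18, 30, 42, 54, 66, 78
n = 107, Σfm = 4446, mean = 41.5514
Σfm² = 235980
Σf(m − x̄)² = Σfm² − (Σfm)²/n = 235980 − 4446²/107 = 51242.4673
Sample variance = 51242.4673 / 106 = 483.4195

483.42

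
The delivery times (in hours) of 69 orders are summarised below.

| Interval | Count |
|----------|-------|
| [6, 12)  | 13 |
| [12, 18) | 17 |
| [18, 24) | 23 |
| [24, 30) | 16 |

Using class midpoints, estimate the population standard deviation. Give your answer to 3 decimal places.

Midpoints: 9, 15, 21, 27
n = 69, Σfm = 1287, mean = 18.6522
Σfm² = 26685
Σf(m − x̄)² = Σfm² − (Σfm)²/n = 26685 − 1287²/69 = 2679.6522
Population variance = 2679.6522 / 69 = 38.8355
Standard deviation = √38.8355 = 6.2318

6.232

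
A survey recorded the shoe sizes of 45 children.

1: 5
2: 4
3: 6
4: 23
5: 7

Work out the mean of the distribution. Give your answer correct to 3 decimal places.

3.511

Values: 1, 2, 3, 4, 5
Σfx = 5×1 + 4×2 + 6×3 + 23×4 + 7×5 = 158
n = Σf = 45
Mean = 158 / 45 = 3.5111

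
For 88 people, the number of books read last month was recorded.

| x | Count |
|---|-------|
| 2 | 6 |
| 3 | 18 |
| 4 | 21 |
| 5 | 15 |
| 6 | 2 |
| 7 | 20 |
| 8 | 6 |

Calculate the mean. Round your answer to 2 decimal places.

4.83

Values: 2, 3, 4, 5, 6, 7, 8
Σfx = 6×2 + 18×3 + 21×4 + 15×5 + 2×6 + 20×7 + 6×8 = 425
n = Σf = 88
Mean = 425 / 88 = 4.8295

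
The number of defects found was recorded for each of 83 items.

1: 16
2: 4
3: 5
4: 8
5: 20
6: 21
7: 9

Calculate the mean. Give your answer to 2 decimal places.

4.34

Values: 1, 2, 3, 4, 5, 6, 7
Σfx = 16×1 + 4×2 + 5×3 + 8×4 + 20×5 + 21×6 + 9×7 = 360
n = Σf = 83
Mean = 360 / 83 = 4.3373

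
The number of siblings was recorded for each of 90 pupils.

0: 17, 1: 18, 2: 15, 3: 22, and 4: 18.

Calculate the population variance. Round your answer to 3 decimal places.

Values: 0, 1, 2, 3, 4
n = 90, Σfx = 186, mean = 2.0667
Σfx² = 564
Σf(x − x̄)² = Σfx² − (Σfx)²/n = 564 − 186²/90 = 179.6000
Population variance = 179.6000 / 90 = 1.9956

1.996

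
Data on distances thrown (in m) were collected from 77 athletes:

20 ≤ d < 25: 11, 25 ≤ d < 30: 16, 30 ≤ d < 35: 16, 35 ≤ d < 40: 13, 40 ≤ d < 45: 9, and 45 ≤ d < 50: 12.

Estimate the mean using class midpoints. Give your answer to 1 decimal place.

34.4

Midpoints: 22.5, 27.5, 32.5, 37.5, 42.5, 47.5
Σfm = 11×22.5 + 16×27.5 + 16×32.5 + 13×37.5 + 9×42.5 + 12×47.5 = 2647.5
n = Σf = 77
Mean = 2647.5 / 77 = 34.3831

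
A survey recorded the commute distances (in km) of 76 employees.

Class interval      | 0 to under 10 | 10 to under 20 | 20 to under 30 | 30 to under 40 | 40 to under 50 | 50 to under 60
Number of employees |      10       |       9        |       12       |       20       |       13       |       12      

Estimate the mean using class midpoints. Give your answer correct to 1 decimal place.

Midpoints: 5, 15, 25, 35, 45, 55
Σfm = 10×5 + 9×15 + 12×25 + 20×35 + 13×45 + 12×55 = 2430
n = Σf = 76
Mean = 2430 / 76 = 31.9737

32.0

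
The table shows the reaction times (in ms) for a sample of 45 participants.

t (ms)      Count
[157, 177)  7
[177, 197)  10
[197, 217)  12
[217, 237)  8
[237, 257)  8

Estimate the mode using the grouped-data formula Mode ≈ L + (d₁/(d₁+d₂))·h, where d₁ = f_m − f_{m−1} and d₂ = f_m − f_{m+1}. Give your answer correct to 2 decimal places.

Modal class: [197, 217) (highest frequency 12).
d₁ = 12 − 10 = 2, d₂ = 12 − 8 = 4
Mode ≈ 197 + (2/(2+4)) × 20 = 197 + 6.6667 = 203.6667

203.67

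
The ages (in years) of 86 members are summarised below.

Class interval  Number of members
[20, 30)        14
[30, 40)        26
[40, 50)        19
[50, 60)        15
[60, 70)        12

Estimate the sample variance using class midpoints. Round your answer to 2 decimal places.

167.51

Midpoints: 25, 35, 45, 55, 65
n = 86, Σfm = 3720, mean = 43.2558
Σfm² = 175150
Σf(m − x̄)² = Σfm² − (Σfm)²/n = 175150 − 3720²/86 = 14238.3721
Sample variance = 14238.3721 / 85 = 167.5103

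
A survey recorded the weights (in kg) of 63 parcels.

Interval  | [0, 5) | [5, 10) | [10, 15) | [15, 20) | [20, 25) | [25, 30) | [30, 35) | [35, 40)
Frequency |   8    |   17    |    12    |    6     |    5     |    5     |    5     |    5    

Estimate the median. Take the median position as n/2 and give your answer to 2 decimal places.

12.71

Cumulative frequencies: 8, 25, 37, 43, 48, 53, 58, 63
n = 63; position = n/2 = 31.5.
This falls in the class [10, 15): L = 10, F = 25, f = 12, h = 5.
Median ≈ 10 + ((31.5 − 25) / 12) × 5 = 12.7083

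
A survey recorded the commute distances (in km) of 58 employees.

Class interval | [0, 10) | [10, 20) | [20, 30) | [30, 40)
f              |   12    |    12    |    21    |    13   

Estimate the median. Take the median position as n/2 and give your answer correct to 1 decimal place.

22.4

Cumulative frequencies: 12, 24, 45, 58
n = 58; position = n/2 = 29.
This falls in the class [20, 30): L = 20, F = 24, f = 21, h = 10.
Median ≈ 20 + ((29 − 24) / 21) × 10 = 22.3810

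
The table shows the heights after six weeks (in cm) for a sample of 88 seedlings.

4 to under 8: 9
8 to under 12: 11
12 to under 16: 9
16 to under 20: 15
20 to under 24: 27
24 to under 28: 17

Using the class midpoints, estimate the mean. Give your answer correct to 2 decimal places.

Midpoints: 6, 10, 14, 18, 22, 26
Σfm = 9×6 + 11×10 + 9×14 + 15×18 + 27×22 + 17×26 = 1596
n = Σf = 88
Mean = 1596 / 88 = 18.1364

18.14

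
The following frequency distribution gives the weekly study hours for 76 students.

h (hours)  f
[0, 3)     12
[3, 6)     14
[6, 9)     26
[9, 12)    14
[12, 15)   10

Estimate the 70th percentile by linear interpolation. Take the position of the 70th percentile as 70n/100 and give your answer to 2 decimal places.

Cumulative frequencies: 12, 26, 52, 66, 76
n = 76; position = 70n/100 = 53.2.
This falls in the class [9, 12): L = 9, F = 52, f = 14, h = 3.
70th percentile ≈ 9 + ((53.2 − 52) / 14) × 3 = 9.2571

9.26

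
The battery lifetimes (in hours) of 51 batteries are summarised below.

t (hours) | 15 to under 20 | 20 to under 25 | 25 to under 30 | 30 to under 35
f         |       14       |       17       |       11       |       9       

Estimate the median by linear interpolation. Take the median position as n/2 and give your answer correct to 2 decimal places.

Cumulative frequencies: 14, 31, 42, 51
n = 51; position = n/2 = 25.5.
This falls in the class 20 to under 25: L = 20, F = 14, f = 17, h = 5.
Median ≈ 20 + ((25.5 − 14) / 17) × 5 = 23.3824

23.38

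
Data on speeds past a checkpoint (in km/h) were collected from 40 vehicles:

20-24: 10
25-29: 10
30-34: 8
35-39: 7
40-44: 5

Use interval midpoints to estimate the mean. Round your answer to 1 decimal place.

Midpoints: 22, 27, 32, 37, 42
Σfm = 10×22 + 10×27 + 8×32 + 7×37 + 5×42 = 1215
n = Σf = 40
Mean = 1215 / 40 = 30.3750

30.4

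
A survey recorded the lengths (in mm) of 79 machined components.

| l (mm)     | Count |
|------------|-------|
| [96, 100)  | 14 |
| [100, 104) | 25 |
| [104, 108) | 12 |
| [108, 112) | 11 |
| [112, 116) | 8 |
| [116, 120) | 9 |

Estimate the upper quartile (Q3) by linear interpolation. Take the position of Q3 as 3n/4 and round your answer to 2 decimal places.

111.00

Cumulative frequencies: 14, 39, 51, 62, 70, 79
n = 79; position = 3n/4 = 59.25.
This falls in the class [108, 112): L = 108, F = 51, f = 11, h = 4.
Upper quartile ≈ 108 + ((59.25 − 51) / 11) × 4 = 111.0000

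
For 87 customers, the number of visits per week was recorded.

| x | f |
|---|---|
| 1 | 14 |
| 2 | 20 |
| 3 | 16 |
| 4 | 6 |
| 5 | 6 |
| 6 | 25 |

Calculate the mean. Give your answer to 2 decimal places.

Values: 1, 2, 3, 4, 5, 6
Σfx = 14×1 + 20×2 + 16×3 + 6×4 + 6×5 + 25×6 = 306
n = Σf = 87
Mean = 306 / 87 = 3.5172

3.52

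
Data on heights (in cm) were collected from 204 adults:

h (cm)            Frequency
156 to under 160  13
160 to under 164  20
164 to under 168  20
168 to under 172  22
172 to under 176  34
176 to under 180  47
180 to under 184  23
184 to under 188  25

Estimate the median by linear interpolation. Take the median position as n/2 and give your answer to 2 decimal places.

Cumulative frequencies: 13, 33, 53, 75, 109, 156, 179, 204
n = 204; position = n/2 = 102.
This falls in the class 172 to under 176: L = 172, F = 75, f = 34, h = 4.
Median ≈ 172 + ((102 − 75) / 34) × 4 = 175.1765

175.18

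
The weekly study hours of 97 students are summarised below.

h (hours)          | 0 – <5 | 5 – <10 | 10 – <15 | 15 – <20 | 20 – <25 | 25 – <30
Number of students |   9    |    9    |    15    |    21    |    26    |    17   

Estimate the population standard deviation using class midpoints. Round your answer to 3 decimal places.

7.632

Midpoints: 2.5, 7.5, 12.5, 17.5, 22.5, 27.5
n = 97, Σfm = 1697.5, mean = 17.5000
Σfm² = 35356.25
Σf(m − x̄)² = Σfm² − (Σfm)²/n = 35356.25 − 1697.5²/97 = 5650.0000
Population variance = 5650.0000 / 97 = 58.2474
Standard deviation = √58.2474 = 7.6320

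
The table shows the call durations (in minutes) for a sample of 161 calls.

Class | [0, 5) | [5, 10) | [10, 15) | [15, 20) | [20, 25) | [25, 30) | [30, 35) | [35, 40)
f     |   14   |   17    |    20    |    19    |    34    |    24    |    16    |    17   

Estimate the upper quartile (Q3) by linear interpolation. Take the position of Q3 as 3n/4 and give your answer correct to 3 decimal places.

Cumulative frequencies: 14, 31, 51, 70, 104, 128, 144, 161
n = 161; position = 3n/4 = 120.75.
This falls in the class [25, 30): L = 25, F = 104, f = 24, h = 5.
Upper quartile ≈ 25 + ((120.75 − 104) / 24) × 5 = 28.4896

28.490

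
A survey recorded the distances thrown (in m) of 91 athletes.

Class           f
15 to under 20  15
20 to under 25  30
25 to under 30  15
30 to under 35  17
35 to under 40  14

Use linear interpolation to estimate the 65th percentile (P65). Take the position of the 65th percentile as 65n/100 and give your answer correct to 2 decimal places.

29.72

Cumulative frequencies: 15, 45, 60, 77, 91
n = 91; position = 65n/100 = 59.15.
This falls in the class 25 to under 30: L = 25, F = 45, f = 15, h = 5.
65th percentile ≈ 25 + ((59.15 − 45) / 15) × 5 = 29.7167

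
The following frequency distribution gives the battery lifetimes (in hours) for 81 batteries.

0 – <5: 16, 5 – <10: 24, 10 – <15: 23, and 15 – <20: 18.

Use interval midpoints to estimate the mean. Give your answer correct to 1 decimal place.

10.2

Midpoints: 2.5, 7.5, 12.5, 17.5
Σfm = 16×2.5 + 24×7.5 + 23×12.5 + 18×17.5 = 822.5
n = Σf = 81
Mean = 822.5 / 81 = 10.1543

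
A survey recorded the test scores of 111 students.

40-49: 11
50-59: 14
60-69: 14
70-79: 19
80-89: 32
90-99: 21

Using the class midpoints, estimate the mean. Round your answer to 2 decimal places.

74.41

Midpoints: 44.5, 54.5, 64.5, 74.5, 84.5, 94.5
Σfm = 11×44.5 + 14×54.5 + 14×64.5 + 19×74.5 + 32×84.5 + 21×94.5 = 8259.5
n = Σf = 111
Mean = 8259.5 / 111 = 74.4099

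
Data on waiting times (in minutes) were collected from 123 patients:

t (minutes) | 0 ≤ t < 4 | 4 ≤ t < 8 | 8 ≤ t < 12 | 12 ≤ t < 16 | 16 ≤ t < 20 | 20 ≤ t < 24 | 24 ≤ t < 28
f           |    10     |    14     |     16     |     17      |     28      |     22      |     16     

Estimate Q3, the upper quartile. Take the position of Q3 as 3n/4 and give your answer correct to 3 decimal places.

Cumulative frequencies: 10, 24, 40, 57, 85, 107, 123
n = 123; position = 3n/4 = 92.25.
This falls in the class 20 ≤ t < 24: L = 20, F = 85, f = 22, h = 4.
Upper quartile ≈ 20 + ((92.25 − 85) / 22) × 4 = 21.3182

21.318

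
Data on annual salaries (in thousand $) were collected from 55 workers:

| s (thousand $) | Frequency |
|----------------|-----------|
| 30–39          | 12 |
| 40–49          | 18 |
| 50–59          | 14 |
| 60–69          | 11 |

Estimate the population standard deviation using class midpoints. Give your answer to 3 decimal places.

Midpoints: 34.5, 44.5, 54.5, 64.5
n = 55, Σfm = 2687.5, mean = 48.8636
Σfm² = 137273.75
Σf(m − x̄)² = Σfm² − (Σfm)²/n = 137273.75 − 2687.5²/55 = 5952.7273
Population variance = 5952.7273 / 55 = 108.2314
Standard deviation = √108.2314 = 10.4034

10.403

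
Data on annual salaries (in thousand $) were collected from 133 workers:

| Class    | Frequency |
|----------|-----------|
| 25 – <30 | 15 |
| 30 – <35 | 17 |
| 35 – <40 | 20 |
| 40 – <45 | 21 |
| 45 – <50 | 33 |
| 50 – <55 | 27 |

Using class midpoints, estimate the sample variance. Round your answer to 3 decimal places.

68.734

Midpoints: 27.5, 32.5, 37.5, 42.5, 47.5, 52.5
n = 133, Σfm = 5592.5, mean = 42.0489
Σfm² = 244231.25
Σf(m − x̄)² = Σfm² − (Σfm)²/n = 244231.25 − 5592.5²/133 = 9072.9323
Sample variance = 9072.9323 / 132 = 68.7343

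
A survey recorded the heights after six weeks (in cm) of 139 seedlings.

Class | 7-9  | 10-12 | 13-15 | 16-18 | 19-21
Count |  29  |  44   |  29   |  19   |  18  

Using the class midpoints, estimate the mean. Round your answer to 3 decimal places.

Midpoints: 8, 11, 14, 17, 20
Σfm = 29×8 + 44×11 + 29×14 + 19×17 + 18×20 = 1805
n = Σf = 139
Mean = 1805 / 139 = 12.9856

12.986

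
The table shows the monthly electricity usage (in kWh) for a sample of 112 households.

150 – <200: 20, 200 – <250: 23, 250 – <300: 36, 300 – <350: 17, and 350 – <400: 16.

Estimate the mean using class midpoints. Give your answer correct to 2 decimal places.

268.75

Midpoints: 175, 225, 275, 325, 375
Σfm = 20×175 + 23×225 + 36×275 + 17×325 + 16×375 = 30100
n = Σf = 112
Mean = 30100 / 112 = 268.7500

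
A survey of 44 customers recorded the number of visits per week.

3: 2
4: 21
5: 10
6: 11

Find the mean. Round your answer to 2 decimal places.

4.68

Values: 3, 4, 5, 6
Σfx = 2×3 + 21×4 + 10×5 + 11×6 = 206
n = Σf = 44
Mean = 206 / 44 = 4.6818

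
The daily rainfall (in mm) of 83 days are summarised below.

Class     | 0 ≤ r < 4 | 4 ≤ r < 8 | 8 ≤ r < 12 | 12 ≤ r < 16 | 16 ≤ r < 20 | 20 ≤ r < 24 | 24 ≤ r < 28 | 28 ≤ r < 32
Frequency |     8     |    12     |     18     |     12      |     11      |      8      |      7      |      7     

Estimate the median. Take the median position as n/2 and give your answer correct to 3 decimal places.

Cumulative frequencies: 8, 20, 38, 50, 61, 69, 76, 83
n = 83; position = n/2 = 41.5.
This falls in the class 12 ≤ r < 16: L = 12, F = 38, f = 12, h = 4.
Median ≈ 12 + ((41.5 − 38) / 12) × 4 = 13.1667

13.167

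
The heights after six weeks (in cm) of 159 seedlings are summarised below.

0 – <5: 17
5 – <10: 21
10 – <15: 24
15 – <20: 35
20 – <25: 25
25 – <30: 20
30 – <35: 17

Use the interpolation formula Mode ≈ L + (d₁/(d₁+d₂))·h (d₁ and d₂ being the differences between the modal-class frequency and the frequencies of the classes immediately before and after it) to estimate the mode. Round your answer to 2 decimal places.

Modal class: 15 – <20 (highest frequency 35).
d₁ = 35 − 24 = 11, d₂ = 35 − 25 = 10
Mode ≈ 15 + (11/(11+10)) × 5 = 15 + 2.6190 = 17.6190

17.62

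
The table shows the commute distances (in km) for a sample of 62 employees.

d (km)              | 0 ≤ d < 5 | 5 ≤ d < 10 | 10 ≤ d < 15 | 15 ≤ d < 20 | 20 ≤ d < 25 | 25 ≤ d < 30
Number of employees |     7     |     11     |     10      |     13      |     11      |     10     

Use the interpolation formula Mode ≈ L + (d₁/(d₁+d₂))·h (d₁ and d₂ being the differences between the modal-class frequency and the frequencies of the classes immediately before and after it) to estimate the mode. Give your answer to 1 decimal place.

18.0

Modal class: 15 ≤ d < 20 (highest frequency 13).
d₁ = 13 − 10 = 3, d₂ = 13 − 11 = 2
Mode ≈ 15 + (3/(3+2)) × 5 = 15 + 3.0000 = 18.0000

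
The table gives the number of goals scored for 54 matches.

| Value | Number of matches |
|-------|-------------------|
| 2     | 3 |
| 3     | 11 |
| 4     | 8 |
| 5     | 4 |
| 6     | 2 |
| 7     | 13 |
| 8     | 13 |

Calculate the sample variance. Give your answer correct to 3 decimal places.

Values: 2, 3, 4, 5, 6, 7, 8
n = 54, Σfx = 298, mean = 5.5185
Σfx² = 1880
Σf(x − x̄)² = Σfx² − (Σfx)²/n = 1880 − 298²/54 = 235.4815
Sample variance = 235.4815 / 53 = 4.4430

4.443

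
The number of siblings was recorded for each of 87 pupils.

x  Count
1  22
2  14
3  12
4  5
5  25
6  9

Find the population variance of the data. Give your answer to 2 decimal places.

Values: 1, 2, 3, 4, 5, 6
n = 87, Σfx = 285, mean = 3.2759
Σfx² = 1215
Σf(x − x̄)² = Σfx² − (Σfx)²/n = 1215 − 285²/87 = 281.3793
Population variance = 281.3793 / 87 = 3.2342

3.23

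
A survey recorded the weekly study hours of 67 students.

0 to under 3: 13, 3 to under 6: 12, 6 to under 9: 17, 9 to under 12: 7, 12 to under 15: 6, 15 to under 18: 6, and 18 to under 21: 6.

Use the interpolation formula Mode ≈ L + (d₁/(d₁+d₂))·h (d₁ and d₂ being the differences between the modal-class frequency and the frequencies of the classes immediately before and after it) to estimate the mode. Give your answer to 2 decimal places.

Modal class: 6 to under 9 (highest frequency 17).
d₁ = 17 − 12 = 5, d₂ = 17 − 7 = 10
Mode ≈ 6 + (5/(5+10)) × 3 = 6 + 1.0000 = 7.0000

7.00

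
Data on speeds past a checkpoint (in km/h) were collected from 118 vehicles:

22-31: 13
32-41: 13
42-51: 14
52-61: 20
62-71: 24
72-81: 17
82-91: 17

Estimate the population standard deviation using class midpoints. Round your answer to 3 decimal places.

18.875

Midpoints: 26.5, 36.5, 46.5, 56.5, 66.5, 76.5, 86.5
n = 118, Σfm = 6967, mean = 59.0424
Σfm² = 453385.5
Σf(m − x̄)² = Σfm² − (Σfm)²/n = 453385.5 − 6967²/118 = 42037.2881
Population variance = 42037.2881 / 118 = 356.2482
Standard deviation = √356.2482 = 18.8745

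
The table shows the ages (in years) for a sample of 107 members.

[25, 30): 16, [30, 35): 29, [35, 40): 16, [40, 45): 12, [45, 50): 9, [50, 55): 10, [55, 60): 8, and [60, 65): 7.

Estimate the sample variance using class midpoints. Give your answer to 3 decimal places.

116.342

Midpoints: 27.5, 32.5, 37.5, 42.5, 47.5, 52.5, 57.5, 62.5
n = 107, Σfm = 4342.5, mean = 40.5841
Σfm² = 188568.75
Σf(m − x̄)² = Σfm² − (Σfm)²/n = 188568.75 − 4342.5²/107 = 12332.2430
Sample variance = 12332.2430 / 106 = 116.3419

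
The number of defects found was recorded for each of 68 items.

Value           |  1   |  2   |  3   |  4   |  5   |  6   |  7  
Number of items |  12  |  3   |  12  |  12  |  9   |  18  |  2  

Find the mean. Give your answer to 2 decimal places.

3.96

Values: 1, 2, 3, 4, 5, 6, 7
Σfx = 12×1 + 3×2 + 12×3 + 12×4 + 9×5 + 18×6 + 2×7 = 269
n = Σf = 68
Mean = 269 / 68 = 3.9559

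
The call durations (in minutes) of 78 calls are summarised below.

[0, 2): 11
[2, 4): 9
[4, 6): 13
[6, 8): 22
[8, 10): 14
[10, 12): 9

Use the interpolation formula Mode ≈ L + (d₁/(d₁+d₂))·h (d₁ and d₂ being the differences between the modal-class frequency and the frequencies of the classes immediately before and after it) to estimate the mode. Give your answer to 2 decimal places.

Modal class: [6, 8) (highest frequency 22).
d₁ = 22 − 13 = 9, d₂ = 22 − 14 = 8
Mode ≈ 6 + (9/(9+8)) × 2 = 6 + 1.0588 = 7.0588

7.06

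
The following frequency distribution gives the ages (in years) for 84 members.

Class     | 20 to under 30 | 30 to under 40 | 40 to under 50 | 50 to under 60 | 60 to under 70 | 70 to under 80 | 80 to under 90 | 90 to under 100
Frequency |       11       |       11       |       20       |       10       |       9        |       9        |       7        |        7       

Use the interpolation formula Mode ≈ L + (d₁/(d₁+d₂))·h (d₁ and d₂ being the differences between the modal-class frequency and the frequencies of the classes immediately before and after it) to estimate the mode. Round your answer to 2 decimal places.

Modal class: 40 to under 50 (highest frequency 20).
d₁ = 20 − 11 = 9, d₂ = 20 − 10 = 10
Mode ≈ 40 + (9/(9+10)) × 10 = 40 + 4.7368 = 44.7368

44.74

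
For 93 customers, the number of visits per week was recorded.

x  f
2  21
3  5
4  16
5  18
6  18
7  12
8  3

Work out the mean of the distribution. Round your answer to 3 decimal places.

Values: 2, 3, 4, 5, 6, 7, 8
Σfx = 21×2 + 5×3 + 16×4 + 18×5 + 18×6 + 12×7 + 3×8 = 427
n = Σf = 93
Mean = 427 / 93 = 4.5914

4.591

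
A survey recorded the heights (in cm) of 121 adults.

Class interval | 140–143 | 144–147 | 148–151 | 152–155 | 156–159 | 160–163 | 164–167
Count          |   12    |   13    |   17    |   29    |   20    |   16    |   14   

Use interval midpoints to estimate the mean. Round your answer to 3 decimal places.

153.996

Midpoints: 141.5, 145.5, 149.5, 153.5, 157.5, 161.5, 165.5
Σfm = 12×141.5 + 13×145.5 + 17×149.5 + 29×153.5 + 20×157.5 + 16×161.5 + 14×165.5 = 18633.5
n = Σf = 121
Mean = 18633.5 / 121 = 153.9959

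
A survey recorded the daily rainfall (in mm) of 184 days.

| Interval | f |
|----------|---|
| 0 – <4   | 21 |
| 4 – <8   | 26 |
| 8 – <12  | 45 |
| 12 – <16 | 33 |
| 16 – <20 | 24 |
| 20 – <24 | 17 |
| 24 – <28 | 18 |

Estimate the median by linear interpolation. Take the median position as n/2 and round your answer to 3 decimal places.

12.000

Cumulative frequencies: 21, 47, 92, 125, 149, 166, 184
n = 184; position = n/2 = 92.
This falls in the class 8 – <12: L = 8, F = 47, f = 45, h = 4.
Median ≈ 8 + ((92 − 47) / 45) × 4 = 12.0000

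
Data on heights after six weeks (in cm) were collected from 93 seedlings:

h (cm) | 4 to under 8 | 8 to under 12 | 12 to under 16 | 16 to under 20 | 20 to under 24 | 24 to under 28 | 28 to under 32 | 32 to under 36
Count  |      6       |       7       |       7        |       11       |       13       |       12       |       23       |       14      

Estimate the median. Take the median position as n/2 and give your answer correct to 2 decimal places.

Cumulative frequencies: 6, 13, 20, 31, 44, 56, 79, 93
n = 93; position = n/2 = 46.5.
This falls in the class 24 to under 28: L = 24, F = 44, f = 12, h = 4.
Median ≈ 24 + ((46.5 − 44) / 12) × 4 = 24.8333

24.83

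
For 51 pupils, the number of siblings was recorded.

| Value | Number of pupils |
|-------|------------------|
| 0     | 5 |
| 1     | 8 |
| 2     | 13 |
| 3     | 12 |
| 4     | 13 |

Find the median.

2

Cumulative frequencies: 5, 13, 26, 38, 51
n = 51, so the median is the value in position (n+1)/2 = 26.
Position 26 falls at value 2.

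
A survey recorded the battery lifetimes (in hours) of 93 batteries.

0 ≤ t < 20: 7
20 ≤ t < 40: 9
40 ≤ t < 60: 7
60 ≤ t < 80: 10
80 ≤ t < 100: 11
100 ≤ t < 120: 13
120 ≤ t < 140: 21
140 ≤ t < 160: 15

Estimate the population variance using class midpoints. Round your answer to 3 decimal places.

1971.002

Midpoints: 10, 30, 50, 70, 90, 110, 130, 150
n = 93, Σfm = 8790, mean = 94.5161
Σfm² = 1014100
Σf(m − x̄)² = Σfm² − (Σfm)²/n = 1014100 − 8790²/93 = 183303.2258
Population variance = 183303.2258 / 93 = 1971.0024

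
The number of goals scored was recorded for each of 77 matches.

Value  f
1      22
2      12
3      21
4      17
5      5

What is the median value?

Cumulative frequencies: 22, 34, 55, 72, 77
n = 77, so the median is the value in position (n+1)/2 = 39.
Position 39 falls at value 3.

3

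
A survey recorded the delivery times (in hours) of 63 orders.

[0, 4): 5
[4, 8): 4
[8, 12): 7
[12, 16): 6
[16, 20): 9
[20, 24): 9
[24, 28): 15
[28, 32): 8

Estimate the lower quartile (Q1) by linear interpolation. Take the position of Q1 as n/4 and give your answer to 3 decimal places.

Cumulative frequencies: 5, 9, 16, 22, 31, 40, 55, 63
n = 63; position = n/4 = 15.75.
This falls in the class [8, 12): L = 8, F = 9, f = 7, h = 4.
Lower quartile ≈ 8 + ((15.75 − 9) / 7) × 4 = 11.8571

11.857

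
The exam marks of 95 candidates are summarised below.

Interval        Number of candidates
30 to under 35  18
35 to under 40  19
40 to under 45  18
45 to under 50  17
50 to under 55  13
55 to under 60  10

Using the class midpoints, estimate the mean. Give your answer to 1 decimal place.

43.4

Midpoints: 32.5, 37.5, 42.5, 47.5, 52.5, 57.5
Σfm = 18×32.5 + 19×37.5 + 18×42.5 + 17×47.5 + 13×52.5 + 10×57.5 = 4127.5
n = Σf = 95
Mean = 4127.5 / 95 = 43.4474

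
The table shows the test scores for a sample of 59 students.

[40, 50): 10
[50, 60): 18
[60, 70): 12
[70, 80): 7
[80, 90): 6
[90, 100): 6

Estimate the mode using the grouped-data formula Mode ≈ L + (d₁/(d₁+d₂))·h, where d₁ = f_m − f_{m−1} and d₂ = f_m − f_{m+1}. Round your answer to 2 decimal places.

Modal class: [50, 60) (highest frequency 18).
d₁ = 18 − 10 = 8, d₂ = 18 − 12 = 6
Mode ≈ 50 + (8/(8+6)) × 10 = 50 + 5.7143 = 55.7143

55.71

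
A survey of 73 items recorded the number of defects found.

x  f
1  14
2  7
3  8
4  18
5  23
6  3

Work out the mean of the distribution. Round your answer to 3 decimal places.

3.521

Values: 1, 2, 3, 4, 5, 6
Σfx = 14×1 + 7×2 + 8×3 + 18×4 + 23×5 + 3×6 = 257
n = Σf = 73
Mean = 257 / 73 = 3.5205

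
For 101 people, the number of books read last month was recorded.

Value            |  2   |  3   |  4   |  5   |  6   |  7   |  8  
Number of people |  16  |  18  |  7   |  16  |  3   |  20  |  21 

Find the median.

Cumulative frequencies: 16, 34, 41, 57, 60, 80, 101
n = 101, so the median is the value in position (n+1)/2 = 51.
Position 51 falls at value 5.

5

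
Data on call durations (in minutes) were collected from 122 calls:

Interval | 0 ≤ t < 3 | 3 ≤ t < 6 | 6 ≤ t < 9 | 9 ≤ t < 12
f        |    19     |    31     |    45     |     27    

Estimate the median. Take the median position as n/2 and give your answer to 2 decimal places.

Cumulative frequencies: 19, 50, 95, 122
n = 122; position = n/2 = 61.
This falls in the class 6 ≤ t < 9: L = 6, F = 50, f = 45, h = 3.
Median ≈ 6 + ((61 − 50) / 45) × 3 = 6.7333

6.73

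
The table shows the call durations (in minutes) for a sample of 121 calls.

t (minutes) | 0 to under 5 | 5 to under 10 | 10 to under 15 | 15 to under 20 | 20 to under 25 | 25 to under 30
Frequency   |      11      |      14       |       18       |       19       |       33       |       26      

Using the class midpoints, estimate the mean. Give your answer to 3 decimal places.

17.748

Midpoints: 2.5, 7.5, 12.5, 17.5, 22.5, 27.5
Σfm = 11×2.5 + 14×7.5 + 18×12.5 + 19×17.5 + 33×22.5 + 26×27.5 = 2147.5
n = Σf = 121
Mean = 2147.5 / 121 = 17.7479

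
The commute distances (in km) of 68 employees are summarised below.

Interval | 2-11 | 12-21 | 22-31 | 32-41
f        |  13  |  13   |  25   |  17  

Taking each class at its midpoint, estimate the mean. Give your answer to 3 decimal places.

23.265

Midpoints: 6.5, 16.5, 26.5, 36.5
Σfm = 13×6.5 + 13×16.5 + 25×26.5 + 17×36.5 = 1582
n = Σf = 68
Mean = 1582 / 68 = 23.2647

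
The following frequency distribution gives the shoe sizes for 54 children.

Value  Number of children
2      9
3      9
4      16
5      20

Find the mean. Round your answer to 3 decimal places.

Values: 2, 3, 4, 5
Σfx = 9×2 + 9×3 + 16×4 + 20×5 = 209
n = Σf = 54
Mean = 209 / 54 = 3.8704

3.870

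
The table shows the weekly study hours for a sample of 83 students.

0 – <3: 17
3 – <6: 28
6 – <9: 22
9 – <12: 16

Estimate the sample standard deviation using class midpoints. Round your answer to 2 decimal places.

3.08

Midpoints: 1.5, 4.5, 7.5, 10.5
n = 83, Σfm = 484.5, mean = 5.8373
Σfm² = 3606.75
Σf(m − x̄)² = Σfm² − (Σfm)²/n = 3606.75 − 484.5²/83 = 778.5542
Sample variance = 778.5542 / 82 = 9.4946
Standard deviation = √9.4946 = 3.0813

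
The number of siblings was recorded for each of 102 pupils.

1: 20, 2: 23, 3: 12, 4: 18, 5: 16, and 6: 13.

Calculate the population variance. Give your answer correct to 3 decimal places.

Values: 1, 2, 3, 4, 5, 6
n = 102, Σfx = 332, mean = 3.2549
Σfx² = 1376
Σf(x − x̄)² = Σfx² − (Σfx)²/n = 1376 − 332²/102 = 295.3725
Population variance = 295.3725 / 102 = 2.8958

2.896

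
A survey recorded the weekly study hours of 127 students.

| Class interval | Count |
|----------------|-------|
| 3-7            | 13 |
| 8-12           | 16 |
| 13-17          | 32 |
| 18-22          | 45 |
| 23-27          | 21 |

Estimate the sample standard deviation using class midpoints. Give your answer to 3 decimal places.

5.994

Midpoints: 5, 10, 15, 20, 25
n = 127, Σfm = 2130, mean = 16.7717
Σfm² = 40250
Σf(m − x̄)² = Σfm² − (Σfm)²/n = 40250 − 2130²/127 = 4526.3780
Sample variance = 4526.3780 / 126 = 35.9236
Standard deviation = √35.9236 = 5.9936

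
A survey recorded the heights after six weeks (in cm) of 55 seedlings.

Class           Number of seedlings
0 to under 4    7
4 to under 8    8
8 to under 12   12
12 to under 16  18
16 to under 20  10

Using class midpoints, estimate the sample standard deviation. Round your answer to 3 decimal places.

Midpoints: 2, 6, 10, 14, 18
n = 55, Σfm = 614, mean = 11.1636
Σfm² = 8284
Σf(m − x̄)² = Σfm² − (Σfm)²/n = 8284 − 614²/55 = 1429.5273
Sample variance = 1429.5273 / 54 = 26.4727
Standard deviation = √26.4727 = 5.1452

5.145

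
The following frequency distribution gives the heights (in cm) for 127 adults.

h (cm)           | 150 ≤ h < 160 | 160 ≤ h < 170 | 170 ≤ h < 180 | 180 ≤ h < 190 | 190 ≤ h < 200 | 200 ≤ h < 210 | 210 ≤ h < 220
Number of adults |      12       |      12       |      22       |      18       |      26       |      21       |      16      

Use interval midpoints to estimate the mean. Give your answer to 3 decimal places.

187.677

Midpoints: 155, 165, 175, 185, 195, 205, 215
Σfm = 12×155 + 12×165 + 22×175 + 18×185 + 26×195 + 21×205 + 16×215 = 23835
n = Σf = 127
Mean = 23835 / 127 = 187.6772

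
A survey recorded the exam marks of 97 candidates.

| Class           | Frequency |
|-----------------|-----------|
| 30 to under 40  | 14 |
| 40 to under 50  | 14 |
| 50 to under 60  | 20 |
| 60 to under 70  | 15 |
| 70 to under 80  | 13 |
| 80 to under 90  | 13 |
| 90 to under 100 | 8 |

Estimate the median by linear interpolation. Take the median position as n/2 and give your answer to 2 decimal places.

60.33

Cumulative frequencies: 14, 28, 48, 63, 76, 89, 97
n = 97; position = n/2 = 48.5.
This falls in the class 60 to under 70: L = 60, F = 48, f = 15, h = 10.
Median ≈ 60 + ((48.5 − 48) / 15) × 10 = 60.3333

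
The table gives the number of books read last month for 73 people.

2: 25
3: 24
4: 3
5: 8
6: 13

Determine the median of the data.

Cumulative frequencies: 25, 49, 52, 60, 73
n = 73, so the median is the value in position (n+1)/2 = 37.
Position 37 falls at value 3.

3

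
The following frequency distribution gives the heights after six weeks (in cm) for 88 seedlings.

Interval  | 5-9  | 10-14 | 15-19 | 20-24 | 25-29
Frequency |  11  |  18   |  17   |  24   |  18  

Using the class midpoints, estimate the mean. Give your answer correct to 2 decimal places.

Midpoints: 7, 12, 17, 22, 27
Σfm = 11×7 + 18×12 + 17×17 + 24×22 + 18×27 = 1596
n = Σf = 88
Mean = 1596 / 88 = 18.1364

18.14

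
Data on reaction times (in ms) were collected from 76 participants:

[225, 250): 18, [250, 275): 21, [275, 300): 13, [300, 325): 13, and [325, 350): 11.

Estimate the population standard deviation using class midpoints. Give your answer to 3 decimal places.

Midpoints: 237.5, 262.5, 287.5, 312.5, 337.5
n = 76, Σfm = 21300, mean = 280.2632
Σfm² = 6059375
Σf(m − x̄)² = Σfm² − (Σfm)²/n = 6059375 − 21300²/76 = 89769.7368
Population variance = 89769.7368 / 76 = 1181.1807
Standard deviation = √1181.1807 = 34.3683

34.368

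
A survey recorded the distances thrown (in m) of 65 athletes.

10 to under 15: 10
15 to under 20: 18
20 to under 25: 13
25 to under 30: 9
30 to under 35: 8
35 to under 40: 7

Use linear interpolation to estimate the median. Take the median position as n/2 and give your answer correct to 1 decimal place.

21.7

Cumulative frequencies: 10, 28, 41, 50, 58, 65
n = 65; position = n/2 = 32.5.
This falls in the class 20 to under 25: L = 20, F = 28, f = 13, h = 5.
Median ≈ 20 + ((32.5 − 28) / 13) × 5 = 21.7308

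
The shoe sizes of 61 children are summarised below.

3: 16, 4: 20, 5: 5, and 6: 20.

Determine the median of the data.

4

Cumulative frequencies: 16, 36, 41, 61
n = 61, so the median is the value in position (n+1)/2 = 31.
Position 31 falls at value 4.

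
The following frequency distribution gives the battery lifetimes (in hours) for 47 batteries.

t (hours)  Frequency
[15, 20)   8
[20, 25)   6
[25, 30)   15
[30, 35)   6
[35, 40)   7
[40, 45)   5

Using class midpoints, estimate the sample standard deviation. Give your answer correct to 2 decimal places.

7.85

Midpoints: 17.5, 22.5, 27.5, 32.5, 37.5, 42.5
n = 47, Σfm = 1357.5, mean = 28.8830
Σfm² = 42043.75
Σf(m − x̄)² = Σfm² − (Σfm)²/n = 42043.75 − 1357.5²/47 = 2835.1064
Sample variance = 2835.1064 / 46 = 61.6327
Standard deviation = √61.6327 = 7.8507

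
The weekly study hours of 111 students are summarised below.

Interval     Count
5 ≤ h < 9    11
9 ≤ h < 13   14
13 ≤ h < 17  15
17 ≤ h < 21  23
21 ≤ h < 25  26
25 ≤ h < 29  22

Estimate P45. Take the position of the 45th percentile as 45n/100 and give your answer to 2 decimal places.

18.73

Cumulative frequencies: 11, 25, 40, 63, 89, 111
n = 111; position = 45n/100 = 49.95.
This falls in the class 17 ≤ h < 21: L = 17, F = 40, f = 23, h = 4.
45th percentile ≈ 17 + ((49.95 − 40) / 23) × 4 = 18.7304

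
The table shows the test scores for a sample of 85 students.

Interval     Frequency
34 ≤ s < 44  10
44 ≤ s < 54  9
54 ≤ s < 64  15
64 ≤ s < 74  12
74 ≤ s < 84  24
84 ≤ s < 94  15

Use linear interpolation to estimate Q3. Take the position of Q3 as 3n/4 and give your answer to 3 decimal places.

81.396

Cumulative frequencies: 10, 19, 34, 46, 70, 85
n = 85; position = 3n/4 = 63.75.
This falls in the class 74 ≤ s < 84: L = 74, F = 46, f = 24, h = 10.
Upper quartile ≈ 74 + ((63.75 − 46) / 24) × 10 = 81.3958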